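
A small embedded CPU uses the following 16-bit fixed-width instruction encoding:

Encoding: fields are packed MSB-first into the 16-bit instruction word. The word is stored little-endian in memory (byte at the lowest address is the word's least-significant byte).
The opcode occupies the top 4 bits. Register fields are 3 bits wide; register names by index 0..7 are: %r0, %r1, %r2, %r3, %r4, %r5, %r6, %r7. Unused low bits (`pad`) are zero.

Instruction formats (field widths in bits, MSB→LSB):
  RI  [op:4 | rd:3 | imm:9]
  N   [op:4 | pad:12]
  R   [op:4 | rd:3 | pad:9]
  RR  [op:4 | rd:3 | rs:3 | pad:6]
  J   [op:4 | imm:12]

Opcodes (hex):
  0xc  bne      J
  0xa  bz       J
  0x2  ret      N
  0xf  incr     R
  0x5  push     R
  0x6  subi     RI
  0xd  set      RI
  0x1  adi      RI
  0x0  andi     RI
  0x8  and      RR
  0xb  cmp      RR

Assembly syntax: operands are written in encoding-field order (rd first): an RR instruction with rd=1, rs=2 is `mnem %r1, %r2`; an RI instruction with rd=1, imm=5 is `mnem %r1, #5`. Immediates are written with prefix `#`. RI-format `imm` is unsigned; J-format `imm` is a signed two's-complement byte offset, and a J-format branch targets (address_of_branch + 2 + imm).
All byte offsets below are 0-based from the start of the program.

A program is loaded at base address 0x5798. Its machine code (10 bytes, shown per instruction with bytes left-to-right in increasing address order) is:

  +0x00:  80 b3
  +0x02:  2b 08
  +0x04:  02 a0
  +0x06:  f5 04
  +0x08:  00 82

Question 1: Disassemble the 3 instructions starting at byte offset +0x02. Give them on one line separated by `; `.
andi %r4, #43; bz #2; andi %r2, #245

[02] 2b 08 → 0x082b
  opcode bits[15:12]=0x0: andi/RI
  rd: (w>>9)&0x7=0x4 → %r4
  imm: (w>>0)&0x1ff=0x2b → #43
[04] 02 a0 → 0xa002
  opcode bits[15:12]=0xa: bz/J
  imm: (w>>0)&0xfff=0x2 → #2
[06] f5 04 → 0x04f5
  opcode bits[15:12]=0x0: andi/RI
  rd: (w>>9)&0x7=0x2 → %r2
  imm: (w>>0)&0x1ff=0xf5 → #245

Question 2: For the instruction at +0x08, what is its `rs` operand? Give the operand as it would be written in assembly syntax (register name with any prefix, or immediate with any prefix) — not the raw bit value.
%r0

off 0x08: read 00 82 as little → 0x8200
  top 4b → 0x8 → and [RR]
  rd: (w>>9)&0x7=0x1 → %r1
  rs: (w>>6)&0x7=0x0 → %r0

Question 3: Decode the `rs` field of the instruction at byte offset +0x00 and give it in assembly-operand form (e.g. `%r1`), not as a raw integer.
@+00  little-endian(80 b3) = 0xb380
  top 4b → 0xb → cmp [RR]
  rd: (w>>9)&0x7=0x1 → %r1
  rs: (w>>6)&0x7=0x6 → %r6

%r6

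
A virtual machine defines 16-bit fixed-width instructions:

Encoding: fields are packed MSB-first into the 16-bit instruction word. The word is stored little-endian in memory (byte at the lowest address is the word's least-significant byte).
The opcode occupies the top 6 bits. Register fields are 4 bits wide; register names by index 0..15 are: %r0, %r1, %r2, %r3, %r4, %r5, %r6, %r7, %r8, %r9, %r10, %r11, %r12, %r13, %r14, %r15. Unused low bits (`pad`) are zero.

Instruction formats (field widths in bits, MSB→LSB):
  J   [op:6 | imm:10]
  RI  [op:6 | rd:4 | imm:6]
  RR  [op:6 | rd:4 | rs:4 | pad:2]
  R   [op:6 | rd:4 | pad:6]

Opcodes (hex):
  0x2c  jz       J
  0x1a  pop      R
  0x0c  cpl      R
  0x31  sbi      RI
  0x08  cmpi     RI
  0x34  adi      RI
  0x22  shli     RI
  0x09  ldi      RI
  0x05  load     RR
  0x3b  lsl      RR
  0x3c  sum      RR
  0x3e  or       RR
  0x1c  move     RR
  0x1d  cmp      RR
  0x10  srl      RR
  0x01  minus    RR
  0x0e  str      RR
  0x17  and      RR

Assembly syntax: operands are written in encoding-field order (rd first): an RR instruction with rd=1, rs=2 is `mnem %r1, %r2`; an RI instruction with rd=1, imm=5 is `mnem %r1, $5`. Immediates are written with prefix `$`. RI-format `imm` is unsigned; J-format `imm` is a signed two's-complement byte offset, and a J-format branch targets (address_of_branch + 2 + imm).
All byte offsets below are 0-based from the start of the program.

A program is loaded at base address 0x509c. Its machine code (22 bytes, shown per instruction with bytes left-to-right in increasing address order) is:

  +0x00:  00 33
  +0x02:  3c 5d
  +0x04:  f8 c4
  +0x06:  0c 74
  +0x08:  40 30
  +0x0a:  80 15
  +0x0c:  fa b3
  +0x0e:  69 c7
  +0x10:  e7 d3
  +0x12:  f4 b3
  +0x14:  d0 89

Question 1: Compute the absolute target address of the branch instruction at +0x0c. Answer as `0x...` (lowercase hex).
[0c] fa b3 → 0xb3fa
  opcode bits[15:10]=0x2c: jz/J
  [9:0] imm=1018 (s10→-6) = $-6
  target = base 0x509c + off 0x0c + 2 + imm -6 = 0x50a4

0x50a4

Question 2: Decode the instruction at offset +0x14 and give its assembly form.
shli %r7, $16

off 0x14: read d0 89 as little → 0x89d0
  op=0x89d0>>10=0x22 ⇒ shli (RI)
  rd: (w>>6)&0xf=0x7 → %r7
  imm: (w>>0)&0x3f=0x10 → $16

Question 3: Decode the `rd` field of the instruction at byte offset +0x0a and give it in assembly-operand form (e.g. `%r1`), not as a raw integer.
@+0a  little-endian(80 15) = 0x1580
  top 6b → 0x5 → load [RR]
  rd@[9:6]=0x6 ⇒ %r6
  rs@[5:2]=0x0 ⇒ %r0

%r6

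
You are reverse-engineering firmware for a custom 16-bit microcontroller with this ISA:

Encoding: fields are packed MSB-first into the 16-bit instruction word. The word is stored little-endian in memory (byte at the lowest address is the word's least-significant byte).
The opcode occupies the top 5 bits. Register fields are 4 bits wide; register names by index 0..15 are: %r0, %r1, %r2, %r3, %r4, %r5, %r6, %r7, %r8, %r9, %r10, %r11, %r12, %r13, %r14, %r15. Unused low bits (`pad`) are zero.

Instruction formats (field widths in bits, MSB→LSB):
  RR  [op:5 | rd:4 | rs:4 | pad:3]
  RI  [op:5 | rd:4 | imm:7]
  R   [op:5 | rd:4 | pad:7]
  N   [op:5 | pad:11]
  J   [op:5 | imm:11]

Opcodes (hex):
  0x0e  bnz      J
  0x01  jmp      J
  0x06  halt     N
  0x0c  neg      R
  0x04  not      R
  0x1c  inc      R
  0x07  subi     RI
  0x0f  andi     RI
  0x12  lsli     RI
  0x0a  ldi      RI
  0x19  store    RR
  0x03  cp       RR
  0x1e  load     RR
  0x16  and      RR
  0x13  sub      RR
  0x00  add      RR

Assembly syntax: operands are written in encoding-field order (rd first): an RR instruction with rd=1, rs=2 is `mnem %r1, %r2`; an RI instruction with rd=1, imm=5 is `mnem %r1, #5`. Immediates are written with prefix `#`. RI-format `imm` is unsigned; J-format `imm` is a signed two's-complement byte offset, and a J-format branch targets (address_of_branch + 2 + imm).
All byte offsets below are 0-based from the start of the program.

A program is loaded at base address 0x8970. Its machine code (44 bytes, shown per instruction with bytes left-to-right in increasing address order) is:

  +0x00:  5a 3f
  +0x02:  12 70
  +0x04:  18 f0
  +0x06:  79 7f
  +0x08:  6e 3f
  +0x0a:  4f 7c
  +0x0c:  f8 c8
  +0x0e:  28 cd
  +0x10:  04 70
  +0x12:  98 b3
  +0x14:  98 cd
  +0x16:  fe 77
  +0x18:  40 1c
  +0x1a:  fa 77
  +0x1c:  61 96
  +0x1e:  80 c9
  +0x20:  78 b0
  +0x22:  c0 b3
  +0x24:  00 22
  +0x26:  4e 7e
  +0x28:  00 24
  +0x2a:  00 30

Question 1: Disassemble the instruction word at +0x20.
[20] 78 b0 → 0xb078
  opcode bits[15:11]=0x16: and/RR
  [10:7] rd=0 = %r0
  [6:3] rs=15 = %r15

and %r0, %r15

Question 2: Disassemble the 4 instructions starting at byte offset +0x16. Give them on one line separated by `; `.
bnz #-2; cp %r8, %r8; bnz #-6; lsli %r12, #97

+0x16: fe 77 ⇒ word 0x77fe (little)
  top 5b → 0xe → bnz [J]
  [10:0] imm=2046 (s11→-2) = #-2
+0x18: 40 1c ⇒ word 0x1c40 (little)
  top 5b → 0x3 → cp [RR]
  [10:7] rd=8 = %r8
  [6:3] rs=8 = %r8
+0x1a: fa 77 ⇒ word 0x77fa (little)
  top 5b → 0xe → bnz [J]
  [10:0] imm=2042 (s11→-6) = #-6
+0x1c: 61 96 ⇒ word 0x9661 (little)
  top 5b → 0x12 → lsli [RI]
  [10:7] rd=12 = %r12
  [6:0] imm=97 = #97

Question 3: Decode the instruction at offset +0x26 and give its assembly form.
andi %r12, #78

[26] 4e 7e → 0x7e4e
  opcode bits[15:11]=0xf: andi/RI
  [10:7] rd=12 = %r12
  [6:0] imm=78 = #78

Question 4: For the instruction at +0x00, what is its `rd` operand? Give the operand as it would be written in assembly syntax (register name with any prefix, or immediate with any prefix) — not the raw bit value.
off 0x00: read 5a 3f as little → 0x3f5a
  top 5b → 0x7 → subi [RI]
  rd: (w>>7)&0xf=0xe → %r14
  imm: (w>>0)&0x7f=0x5a → #90

%r14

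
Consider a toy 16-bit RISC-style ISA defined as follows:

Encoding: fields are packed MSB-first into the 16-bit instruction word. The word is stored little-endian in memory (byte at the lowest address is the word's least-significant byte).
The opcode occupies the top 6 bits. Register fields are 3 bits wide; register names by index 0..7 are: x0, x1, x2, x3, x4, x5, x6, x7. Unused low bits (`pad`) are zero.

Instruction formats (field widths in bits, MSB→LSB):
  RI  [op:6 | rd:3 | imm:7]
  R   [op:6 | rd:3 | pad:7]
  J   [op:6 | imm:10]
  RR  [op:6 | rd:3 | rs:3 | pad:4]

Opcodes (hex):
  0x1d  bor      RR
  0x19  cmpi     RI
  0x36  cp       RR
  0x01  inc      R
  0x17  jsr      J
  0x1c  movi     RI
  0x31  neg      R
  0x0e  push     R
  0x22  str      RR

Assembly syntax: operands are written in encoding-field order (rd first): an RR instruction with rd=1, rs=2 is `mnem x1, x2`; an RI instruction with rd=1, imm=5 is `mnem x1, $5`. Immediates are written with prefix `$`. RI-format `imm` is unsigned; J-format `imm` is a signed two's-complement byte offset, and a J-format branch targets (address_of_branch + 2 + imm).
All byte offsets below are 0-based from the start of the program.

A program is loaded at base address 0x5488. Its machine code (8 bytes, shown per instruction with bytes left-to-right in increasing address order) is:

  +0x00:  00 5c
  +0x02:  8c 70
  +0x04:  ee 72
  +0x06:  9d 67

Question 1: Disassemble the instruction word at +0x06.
+0x06: 9d 67 ⇒ word 0x679d (little)
  opcode bits[15:10]=0x19: cmpi/RI
  [9:7] rd=7 = x7
  [6:0] imm=29 = $29

cmpi x7, $29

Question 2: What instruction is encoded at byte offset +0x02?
movi x1, $12

[02] 8c 70 → 0x708c
  opcode bits[15:10]=0x1c: movi/RI
  rd: (w>>7)&0x7=0x1 → x1
  imm: (w>>0)&0x7f=0xc → $12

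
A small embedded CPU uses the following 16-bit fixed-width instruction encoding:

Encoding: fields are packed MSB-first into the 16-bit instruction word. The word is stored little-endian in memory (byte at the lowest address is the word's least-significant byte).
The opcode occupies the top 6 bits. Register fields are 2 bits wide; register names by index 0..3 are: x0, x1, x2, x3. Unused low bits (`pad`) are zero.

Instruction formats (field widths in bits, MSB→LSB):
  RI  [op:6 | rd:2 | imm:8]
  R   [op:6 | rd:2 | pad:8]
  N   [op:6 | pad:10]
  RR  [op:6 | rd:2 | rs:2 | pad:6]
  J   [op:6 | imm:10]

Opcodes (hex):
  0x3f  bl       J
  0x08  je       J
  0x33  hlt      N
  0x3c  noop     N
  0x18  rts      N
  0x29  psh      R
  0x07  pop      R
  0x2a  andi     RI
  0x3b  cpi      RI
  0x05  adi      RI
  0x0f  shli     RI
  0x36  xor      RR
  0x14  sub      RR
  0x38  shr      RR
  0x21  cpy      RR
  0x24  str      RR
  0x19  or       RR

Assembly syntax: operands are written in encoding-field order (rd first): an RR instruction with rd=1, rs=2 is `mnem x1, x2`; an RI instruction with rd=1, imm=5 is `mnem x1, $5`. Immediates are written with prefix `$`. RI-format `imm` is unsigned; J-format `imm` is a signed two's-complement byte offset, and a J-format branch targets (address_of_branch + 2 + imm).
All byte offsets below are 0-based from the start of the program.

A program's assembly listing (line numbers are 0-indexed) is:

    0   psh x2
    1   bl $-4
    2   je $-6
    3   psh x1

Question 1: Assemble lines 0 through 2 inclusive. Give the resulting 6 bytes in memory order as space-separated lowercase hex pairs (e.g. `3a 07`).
line 0 (psh): pack op=0x29:6|rd=2:2|pad=0:8 = 0xa600; little→ 00 a6
line 1 (bl): pack op=0x3f:6|imm=-4:10 = 0xfffc; little→ fc ff
line 2 (je): pack op=0x8:6|imm=-6:10 = 0x23fa; little→ fa 23

00 a6 fc ff fa 23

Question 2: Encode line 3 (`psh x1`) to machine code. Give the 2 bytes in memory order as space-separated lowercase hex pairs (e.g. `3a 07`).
00 a5

line 3 (psh): pack op=0x29:6|rd=1:2|pad=0:8 = 0xa500; little→ 00 a5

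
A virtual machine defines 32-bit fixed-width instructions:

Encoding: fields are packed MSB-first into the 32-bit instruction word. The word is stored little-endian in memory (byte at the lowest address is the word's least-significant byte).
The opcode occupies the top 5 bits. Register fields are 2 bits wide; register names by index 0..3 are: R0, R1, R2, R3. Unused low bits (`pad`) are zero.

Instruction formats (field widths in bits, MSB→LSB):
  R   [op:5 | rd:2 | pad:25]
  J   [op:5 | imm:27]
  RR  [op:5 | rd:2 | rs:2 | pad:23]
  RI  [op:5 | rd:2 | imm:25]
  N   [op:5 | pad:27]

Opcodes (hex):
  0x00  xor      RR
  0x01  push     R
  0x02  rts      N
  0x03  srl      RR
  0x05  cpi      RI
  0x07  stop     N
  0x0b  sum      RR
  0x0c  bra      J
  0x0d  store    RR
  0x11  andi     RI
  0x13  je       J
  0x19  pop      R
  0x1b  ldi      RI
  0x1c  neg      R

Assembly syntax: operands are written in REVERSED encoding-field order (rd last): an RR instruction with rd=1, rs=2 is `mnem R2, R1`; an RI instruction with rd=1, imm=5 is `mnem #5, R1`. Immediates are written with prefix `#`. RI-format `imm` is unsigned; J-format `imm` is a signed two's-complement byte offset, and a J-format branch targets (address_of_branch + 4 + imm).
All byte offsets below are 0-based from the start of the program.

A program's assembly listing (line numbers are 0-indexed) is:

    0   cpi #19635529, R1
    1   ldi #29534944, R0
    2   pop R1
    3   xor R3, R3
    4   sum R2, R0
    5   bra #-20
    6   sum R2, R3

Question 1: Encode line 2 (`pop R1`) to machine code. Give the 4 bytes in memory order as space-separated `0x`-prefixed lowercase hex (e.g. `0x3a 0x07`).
0x00 0x00 0x00 0xca

L2: pop op=0x19:5|rd=1:2|pad=0:25 ⇒ 0xca000000 ⇒ little 00 00 00 ca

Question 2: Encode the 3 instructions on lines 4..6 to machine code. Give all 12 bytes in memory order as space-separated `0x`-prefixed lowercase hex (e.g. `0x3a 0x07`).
0x00 0x00 0x00 0x59 0xec 0xff 0xff 0x67 0x00 0x00 0x00 0x5f

line 4 (sum): pack op=0xb:5|rd=0:2|rs=2:2|pad=0:23 = 0x59000000; little→ 00 00 00 59
line 5 (bra): pack op=0xc:5|imm=-20:27 = 0x67ffffec; little→ ec ff ff 67
line 6 (sum): pack op=0xb:5|rd=3:2|rs=2:2|pad=0:23 = 0x5f000000; little→ 00 00 00 5f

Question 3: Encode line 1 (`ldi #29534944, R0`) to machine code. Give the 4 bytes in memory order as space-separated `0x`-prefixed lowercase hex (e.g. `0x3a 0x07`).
1. ldi fields op=0x1b:5|rd=0:2|imm=29534944:25 → word d9c2aae0h → e0 aa c2 d9

0xe0 0xaa 0xc2 0xd9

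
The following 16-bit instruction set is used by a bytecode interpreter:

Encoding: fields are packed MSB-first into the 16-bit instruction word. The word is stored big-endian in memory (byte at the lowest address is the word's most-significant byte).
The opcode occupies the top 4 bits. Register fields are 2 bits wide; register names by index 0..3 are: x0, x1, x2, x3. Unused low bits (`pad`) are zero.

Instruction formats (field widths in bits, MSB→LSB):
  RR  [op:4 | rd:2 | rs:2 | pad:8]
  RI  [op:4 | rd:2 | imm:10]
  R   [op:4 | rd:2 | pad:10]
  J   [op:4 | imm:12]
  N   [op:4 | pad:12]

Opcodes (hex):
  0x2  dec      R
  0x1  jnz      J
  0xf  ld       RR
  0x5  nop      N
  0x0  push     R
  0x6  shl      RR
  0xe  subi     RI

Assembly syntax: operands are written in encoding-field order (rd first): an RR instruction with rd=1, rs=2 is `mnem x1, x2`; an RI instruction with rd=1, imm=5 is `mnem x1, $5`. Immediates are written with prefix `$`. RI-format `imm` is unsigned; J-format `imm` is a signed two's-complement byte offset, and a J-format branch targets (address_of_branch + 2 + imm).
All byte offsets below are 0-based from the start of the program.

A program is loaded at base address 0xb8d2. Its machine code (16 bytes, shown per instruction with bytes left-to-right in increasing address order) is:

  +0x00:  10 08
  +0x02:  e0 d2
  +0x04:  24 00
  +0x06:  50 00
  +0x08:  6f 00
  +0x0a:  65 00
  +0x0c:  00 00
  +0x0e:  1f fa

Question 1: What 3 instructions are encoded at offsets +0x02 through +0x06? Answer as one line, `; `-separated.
subi x0, $210; dec x1; nop

@+02  big-endian(e0 d2) = 0xe0d2
  op=0xe0d2>>12=0xe ⇒ subi (RI)
  rd@[11:10]=0x0 ⇒ x0
  imm@[9:0]=0xd2 ⇒ $210
@+04  big-endian(24 00) = 0x2400
  op=0x2400>>12=0x2 ⇒ dec (R)
  rd@[11:10]=0x1 ⇒ x1
@+06  big-endian(50 00) = 0x5000
  op=0x5000>>12=0x5 ⇒ nop (N)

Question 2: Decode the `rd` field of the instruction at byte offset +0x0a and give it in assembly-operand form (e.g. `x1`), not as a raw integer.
@+0a  big-endian(65 00) = 0x6500
  top 4b → 0x6 → shl [RR]
  [11:10] rd=1 = x1
  [9:8] rs=1 = x1

x1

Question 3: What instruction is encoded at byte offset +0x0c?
off 0x0c: read 00 00 as big → 0x0000
  op=0x0000>>12=0x0 ⇒ push (R)
  [11:10] rd=0 = x0

push x0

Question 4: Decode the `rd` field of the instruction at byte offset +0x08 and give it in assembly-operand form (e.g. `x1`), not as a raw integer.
@+08  big-endian(6f 00) = 0x6f00
  op=0x6f00>>12=0x6 ⇒ shl (RR)
  [11:10] rd=3 = x3
  [9:8] rs=3 = x3

x3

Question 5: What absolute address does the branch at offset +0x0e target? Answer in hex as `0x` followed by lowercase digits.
0xb8dc

off 0x0e: read 1f fa as big → 0x1ffa
  op=0x1ffa>>12=0x1 ⇒ jnz (J)
  imm@[11:0]=0xffa (s12→-6) ⇒ $-6
  target = base 0xb8d2 + off 0x0e + 2 + imm -6 = 0xb8dc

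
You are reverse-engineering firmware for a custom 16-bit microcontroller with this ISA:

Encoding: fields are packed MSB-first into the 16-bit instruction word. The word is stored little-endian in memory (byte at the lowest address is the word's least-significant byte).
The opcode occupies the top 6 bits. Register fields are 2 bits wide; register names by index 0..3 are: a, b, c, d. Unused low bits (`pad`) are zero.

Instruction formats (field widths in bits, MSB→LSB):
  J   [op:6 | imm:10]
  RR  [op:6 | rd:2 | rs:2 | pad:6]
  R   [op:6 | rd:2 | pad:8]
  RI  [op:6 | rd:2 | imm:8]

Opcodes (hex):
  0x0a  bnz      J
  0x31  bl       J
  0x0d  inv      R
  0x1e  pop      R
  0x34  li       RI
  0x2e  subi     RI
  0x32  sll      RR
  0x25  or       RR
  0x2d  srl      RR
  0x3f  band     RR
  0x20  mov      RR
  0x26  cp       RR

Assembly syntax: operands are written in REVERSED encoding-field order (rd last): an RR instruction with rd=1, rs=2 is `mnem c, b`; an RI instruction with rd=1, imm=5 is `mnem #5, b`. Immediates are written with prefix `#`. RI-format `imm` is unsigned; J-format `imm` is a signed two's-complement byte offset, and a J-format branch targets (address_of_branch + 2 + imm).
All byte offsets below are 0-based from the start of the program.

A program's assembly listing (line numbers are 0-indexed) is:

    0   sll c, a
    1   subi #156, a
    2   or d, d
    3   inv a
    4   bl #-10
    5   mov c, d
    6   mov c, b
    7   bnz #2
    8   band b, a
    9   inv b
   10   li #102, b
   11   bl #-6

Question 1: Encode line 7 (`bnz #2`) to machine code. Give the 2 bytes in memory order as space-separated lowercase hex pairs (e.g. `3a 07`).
02 28

7. bnz fields op=0xa:6|imm=2:10 → word 2802h → 02 28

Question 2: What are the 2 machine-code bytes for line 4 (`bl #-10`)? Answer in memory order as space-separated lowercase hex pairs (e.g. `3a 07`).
f6 c7

4. bl fields op=0x31:6|imm=-10:10 → word c7f6h → f6 c7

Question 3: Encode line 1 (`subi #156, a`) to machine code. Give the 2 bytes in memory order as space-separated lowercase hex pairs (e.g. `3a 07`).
L1: subi op=0x2e:6|rd=0:2|imm=156:8 ⇒ 0xb89c ⇒ little 9c b8

9c b8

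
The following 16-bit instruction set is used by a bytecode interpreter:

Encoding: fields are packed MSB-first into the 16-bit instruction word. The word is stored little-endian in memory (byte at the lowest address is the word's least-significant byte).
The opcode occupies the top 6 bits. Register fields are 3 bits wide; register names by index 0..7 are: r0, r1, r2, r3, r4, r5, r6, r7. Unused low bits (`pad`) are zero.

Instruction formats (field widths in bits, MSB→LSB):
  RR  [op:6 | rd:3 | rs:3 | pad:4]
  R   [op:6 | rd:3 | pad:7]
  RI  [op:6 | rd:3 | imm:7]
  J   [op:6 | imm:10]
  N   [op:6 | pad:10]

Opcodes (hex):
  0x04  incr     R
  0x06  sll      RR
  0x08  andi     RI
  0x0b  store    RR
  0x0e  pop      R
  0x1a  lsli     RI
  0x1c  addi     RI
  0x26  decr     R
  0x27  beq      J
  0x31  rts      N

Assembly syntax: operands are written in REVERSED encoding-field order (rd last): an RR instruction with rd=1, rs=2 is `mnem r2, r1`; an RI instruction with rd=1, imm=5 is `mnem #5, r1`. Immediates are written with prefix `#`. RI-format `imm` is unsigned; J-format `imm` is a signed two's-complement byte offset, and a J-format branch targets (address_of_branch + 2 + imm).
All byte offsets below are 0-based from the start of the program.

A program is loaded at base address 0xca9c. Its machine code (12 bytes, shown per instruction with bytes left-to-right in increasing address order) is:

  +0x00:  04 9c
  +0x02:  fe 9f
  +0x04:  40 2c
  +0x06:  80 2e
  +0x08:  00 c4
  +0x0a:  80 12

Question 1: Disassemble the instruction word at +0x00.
[00] 04 9c → 0x9c04
  opcode bits[15:10]=0x27: beq/J
  imm@[9:0]=0x4 ⇒ #4

beq #4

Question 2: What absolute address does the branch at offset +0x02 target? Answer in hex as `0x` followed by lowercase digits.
0xca9e

[02] fe 9f → 0x9ffe
  op=0x9ffe>>10=0x27 ⇒ beq (J)
  imm: (w>>0)&0x3ff=0x3fe (s10→-2) → #-2
  target = base 0xca9c + off 0x02 + 2 + imm -2 = 0xca9e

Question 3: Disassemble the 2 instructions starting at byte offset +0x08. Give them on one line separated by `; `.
[08] 00 c4 → 0xc400
  top 6b → 0x31 → rts [N]
[0a] 80 12 → 0x1280
  top 6b → 0x4 → incr [R]
  rd: (w>>7)&0x7=0x5 → r5

rts; incr r5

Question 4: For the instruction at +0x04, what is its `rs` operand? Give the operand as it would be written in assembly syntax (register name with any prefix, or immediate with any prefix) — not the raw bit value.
r4

+0x04: 40 2c ⇒ word 0x2c40 (little)
  op=0x2c40>>10=0xb ⇒ store (RR)
  [9:7] rd=0 = r0
  [6:4] rs=4 = r4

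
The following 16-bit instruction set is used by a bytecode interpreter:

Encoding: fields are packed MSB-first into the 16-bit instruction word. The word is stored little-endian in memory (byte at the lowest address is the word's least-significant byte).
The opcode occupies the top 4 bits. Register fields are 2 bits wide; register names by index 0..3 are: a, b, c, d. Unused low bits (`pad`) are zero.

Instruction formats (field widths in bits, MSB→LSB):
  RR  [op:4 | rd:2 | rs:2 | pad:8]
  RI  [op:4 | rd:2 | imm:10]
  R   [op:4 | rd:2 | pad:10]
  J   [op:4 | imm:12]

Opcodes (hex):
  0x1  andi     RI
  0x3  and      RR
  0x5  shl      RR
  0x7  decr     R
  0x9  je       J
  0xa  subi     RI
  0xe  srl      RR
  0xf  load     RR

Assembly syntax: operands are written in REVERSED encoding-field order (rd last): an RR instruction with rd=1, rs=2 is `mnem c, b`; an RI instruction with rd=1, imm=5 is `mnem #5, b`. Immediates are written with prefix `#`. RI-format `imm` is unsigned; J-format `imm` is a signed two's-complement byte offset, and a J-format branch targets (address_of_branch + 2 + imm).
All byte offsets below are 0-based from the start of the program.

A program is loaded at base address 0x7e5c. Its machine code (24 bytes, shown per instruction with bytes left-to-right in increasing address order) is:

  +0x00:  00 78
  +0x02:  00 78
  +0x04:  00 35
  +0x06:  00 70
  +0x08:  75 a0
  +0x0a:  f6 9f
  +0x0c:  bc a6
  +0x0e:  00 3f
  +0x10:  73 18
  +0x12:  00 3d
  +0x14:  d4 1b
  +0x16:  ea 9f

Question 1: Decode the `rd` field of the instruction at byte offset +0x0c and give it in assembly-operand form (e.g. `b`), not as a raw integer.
[0c] bc a6 → 0xa6bc
  op=0xa6bc>>12=0xa ⇒ subi (RI)
  [11:10] rd=1 = b
  [9:0] imm=700 = #700

b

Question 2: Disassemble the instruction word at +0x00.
+0x00: 00 78 ⇒ word 0x7800 (little)
  opcode bits[15:12]=0x7: decr/R
  rd: (w>>10)&0x3=0x2 → c

decr c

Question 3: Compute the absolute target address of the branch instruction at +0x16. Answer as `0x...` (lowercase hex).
off 0x16: read ea 9f as little → 0x9fea
  opcode bits[15:12]=0x9: je/J
  imm@[11:0]=0xfea (s12→-22) ⇒ #-22
  target = base 0x7e5c + off 0x16 + 2 + imm -22 = 0x7e5e

0x7e5e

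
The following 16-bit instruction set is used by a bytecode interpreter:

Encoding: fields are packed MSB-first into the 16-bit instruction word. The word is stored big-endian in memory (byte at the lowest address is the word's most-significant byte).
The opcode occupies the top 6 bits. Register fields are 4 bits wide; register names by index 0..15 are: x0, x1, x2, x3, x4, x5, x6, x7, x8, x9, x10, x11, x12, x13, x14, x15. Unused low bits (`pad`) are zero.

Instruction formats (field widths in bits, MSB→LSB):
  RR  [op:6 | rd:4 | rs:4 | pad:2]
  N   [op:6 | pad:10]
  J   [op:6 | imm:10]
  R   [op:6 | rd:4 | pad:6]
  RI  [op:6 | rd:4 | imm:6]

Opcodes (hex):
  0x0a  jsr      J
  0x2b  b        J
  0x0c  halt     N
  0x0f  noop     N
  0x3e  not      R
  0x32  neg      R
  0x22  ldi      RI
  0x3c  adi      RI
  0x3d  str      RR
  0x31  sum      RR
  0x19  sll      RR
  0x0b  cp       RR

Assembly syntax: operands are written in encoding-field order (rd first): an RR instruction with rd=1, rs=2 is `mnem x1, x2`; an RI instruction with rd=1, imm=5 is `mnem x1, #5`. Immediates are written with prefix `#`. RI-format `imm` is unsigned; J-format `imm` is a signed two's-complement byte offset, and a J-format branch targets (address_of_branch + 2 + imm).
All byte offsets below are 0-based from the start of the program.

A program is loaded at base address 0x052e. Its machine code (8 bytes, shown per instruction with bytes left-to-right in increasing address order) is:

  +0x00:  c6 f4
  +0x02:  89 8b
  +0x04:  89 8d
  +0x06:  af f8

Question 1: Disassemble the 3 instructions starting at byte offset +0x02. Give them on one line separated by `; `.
ldi x6, #11; ldi x6, #13; b #-8

+0x02: 89 8b ⇒ word 0x898b (big)
  op=0x898b>>10=0x22 ⇒ ldi (RI)
  [9:6] rd=6 = x6
  [5:0] imm=11 = #11
+0x04: 89 8d ⇒ word 0x898d (big)
  op=0x898d>>10=0x22 ⇒ ldi (RI)
  [9:6] rd=6 = x6
  [5:0] imm=13 = #13
+0x06: af f8 ⇒ word 0xaff8 (big)
  op=0xaff8>>10=0x2b ⇒ b (J)
  [9:0] imm=1016 (s10→-8) = #-8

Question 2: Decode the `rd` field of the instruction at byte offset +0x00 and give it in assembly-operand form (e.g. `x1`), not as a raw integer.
x11

[00] c6 f4 → 0xc6f4
  top 6b → 0x31 → sum [RR]
  rd@[9:6]=0xb ⇒ x11
  rs@[5:2]=0xd ⇒ x13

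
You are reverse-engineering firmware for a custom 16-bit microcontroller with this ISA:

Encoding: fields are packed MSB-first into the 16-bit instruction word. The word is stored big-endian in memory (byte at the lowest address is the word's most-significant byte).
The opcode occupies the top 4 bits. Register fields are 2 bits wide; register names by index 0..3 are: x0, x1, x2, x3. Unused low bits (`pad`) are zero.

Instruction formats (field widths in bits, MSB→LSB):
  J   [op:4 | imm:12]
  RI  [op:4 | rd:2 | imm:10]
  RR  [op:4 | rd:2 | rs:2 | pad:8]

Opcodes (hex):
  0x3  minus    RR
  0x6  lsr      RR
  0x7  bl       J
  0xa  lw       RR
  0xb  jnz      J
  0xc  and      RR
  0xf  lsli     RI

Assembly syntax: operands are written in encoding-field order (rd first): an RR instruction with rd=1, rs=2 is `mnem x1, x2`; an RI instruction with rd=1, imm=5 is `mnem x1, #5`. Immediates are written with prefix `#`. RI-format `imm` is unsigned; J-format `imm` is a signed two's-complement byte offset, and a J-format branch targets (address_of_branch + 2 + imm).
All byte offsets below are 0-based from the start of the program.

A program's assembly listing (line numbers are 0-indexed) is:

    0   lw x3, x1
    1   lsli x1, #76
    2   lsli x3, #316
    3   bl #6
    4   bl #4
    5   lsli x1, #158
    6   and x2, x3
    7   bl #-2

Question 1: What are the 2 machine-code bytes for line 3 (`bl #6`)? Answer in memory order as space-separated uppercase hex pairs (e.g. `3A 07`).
70 06

L3: bl op=0x7:4|imm=6:12 ⇒ 0x7006 ⇒ big 70 06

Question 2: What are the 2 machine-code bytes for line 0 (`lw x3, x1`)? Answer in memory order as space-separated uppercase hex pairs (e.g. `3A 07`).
AD 00

line 0 (lw): pack op=0xa:4|rd=3:2|rs=1:2|pad=0:8 = 0xad00; big→ ad 00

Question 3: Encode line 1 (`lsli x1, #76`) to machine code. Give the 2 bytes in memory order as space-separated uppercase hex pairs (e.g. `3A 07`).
1. lsli fields op=0xf:4|rd=1:2|imm=76:10 → word f44ch → f4 4c

F4 4C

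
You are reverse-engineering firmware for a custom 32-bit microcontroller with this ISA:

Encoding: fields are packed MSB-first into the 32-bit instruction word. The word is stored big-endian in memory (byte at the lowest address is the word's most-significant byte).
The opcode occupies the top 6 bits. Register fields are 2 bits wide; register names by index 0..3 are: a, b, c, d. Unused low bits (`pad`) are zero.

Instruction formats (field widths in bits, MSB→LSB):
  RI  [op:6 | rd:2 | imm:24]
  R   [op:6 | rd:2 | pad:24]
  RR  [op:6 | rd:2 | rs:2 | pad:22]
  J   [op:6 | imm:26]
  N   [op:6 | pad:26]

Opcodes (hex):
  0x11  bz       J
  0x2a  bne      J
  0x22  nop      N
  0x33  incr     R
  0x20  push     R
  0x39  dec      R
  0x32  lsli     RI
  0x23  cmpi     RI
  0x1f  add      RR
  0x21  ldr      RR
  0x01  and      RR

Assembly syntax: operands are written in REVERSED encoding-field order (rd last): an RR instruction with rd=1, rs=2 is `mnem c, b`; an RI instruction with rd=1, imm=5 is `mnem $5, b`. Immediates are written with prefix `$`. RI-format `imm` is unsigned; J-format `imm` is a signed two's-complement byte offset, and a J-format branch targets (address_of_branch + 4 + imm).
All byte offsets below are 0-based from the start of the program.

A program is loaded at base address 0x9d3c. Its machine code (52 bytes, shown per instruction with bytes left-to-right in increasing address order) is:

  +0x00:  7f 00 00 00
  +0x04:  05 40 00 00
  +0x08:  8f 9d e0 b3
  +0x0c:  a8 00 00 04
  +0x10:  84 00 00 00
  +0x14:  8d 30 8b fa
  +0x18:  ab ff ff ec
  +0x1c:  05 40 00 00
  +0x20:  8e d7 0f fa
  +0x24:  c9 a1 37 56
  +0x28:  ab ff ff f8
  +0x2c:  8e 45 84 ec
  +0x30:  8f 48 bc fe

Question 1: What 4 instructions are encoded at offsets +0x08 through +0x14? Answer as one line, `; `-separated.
off 0x08: read 8f 9d e0 b3 as big → 0x8f9de0b3
  opcode bits[31:26]=0x23: cmpi/RI
  rd: (w>>24)&0x3=0x3 → d
  imm: (w>>0)&0xffffff=0x9de0b3 → $10346675
off 0x0c: read a8 00 00 04 as big → 0xa8000004
  opcode bits[31:26]=0x2a: bne/J
  imm: (w>>0)&0x3ffffff=0x4 → $4
off 0x10: read 84 00 00 00 as big → 0x84000000
  opcode bits[31:26]=0x21: ldr/RR
  rd: (w>>24)&0x3=0x0 → a
  rs: (w>>22)&0x3=0x0 → a
off 0x14: read 8d 30 8b fa as big → 0x8d308bfa
  opcode bits[31:26]=0x23: cmpi/RI
  rd: (w>>24)&0x3=0x1 → b
  imm: (w>>0)&0xffffff=0x308bfa → $3181562

cmpi $10346675, d; bne $4; ldr a, a; cmpi $3181562, b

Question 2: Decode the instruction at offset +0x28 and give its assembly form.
@+28  big-endian(ab ff ff f8) = 0xabfffff8
  top 6b → 0x2a → bne [J]
  imm@[25:0]=0x3fffff8 (s26→-8) ⇒ $-8

bne $-8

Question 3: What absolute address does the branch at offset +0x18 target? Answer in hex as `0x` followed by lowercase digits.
0x9d44

off 0x18: read ab ff ff ec as big → 0xabffffec
  top 6b → 0x2a → bne [J]
  imm@[25:0]=0x3ffffec (s26→-20) ⇒ $-20
  target = base 0x9d3c + off 0x18 + 4 + imm -20 = 0x9d44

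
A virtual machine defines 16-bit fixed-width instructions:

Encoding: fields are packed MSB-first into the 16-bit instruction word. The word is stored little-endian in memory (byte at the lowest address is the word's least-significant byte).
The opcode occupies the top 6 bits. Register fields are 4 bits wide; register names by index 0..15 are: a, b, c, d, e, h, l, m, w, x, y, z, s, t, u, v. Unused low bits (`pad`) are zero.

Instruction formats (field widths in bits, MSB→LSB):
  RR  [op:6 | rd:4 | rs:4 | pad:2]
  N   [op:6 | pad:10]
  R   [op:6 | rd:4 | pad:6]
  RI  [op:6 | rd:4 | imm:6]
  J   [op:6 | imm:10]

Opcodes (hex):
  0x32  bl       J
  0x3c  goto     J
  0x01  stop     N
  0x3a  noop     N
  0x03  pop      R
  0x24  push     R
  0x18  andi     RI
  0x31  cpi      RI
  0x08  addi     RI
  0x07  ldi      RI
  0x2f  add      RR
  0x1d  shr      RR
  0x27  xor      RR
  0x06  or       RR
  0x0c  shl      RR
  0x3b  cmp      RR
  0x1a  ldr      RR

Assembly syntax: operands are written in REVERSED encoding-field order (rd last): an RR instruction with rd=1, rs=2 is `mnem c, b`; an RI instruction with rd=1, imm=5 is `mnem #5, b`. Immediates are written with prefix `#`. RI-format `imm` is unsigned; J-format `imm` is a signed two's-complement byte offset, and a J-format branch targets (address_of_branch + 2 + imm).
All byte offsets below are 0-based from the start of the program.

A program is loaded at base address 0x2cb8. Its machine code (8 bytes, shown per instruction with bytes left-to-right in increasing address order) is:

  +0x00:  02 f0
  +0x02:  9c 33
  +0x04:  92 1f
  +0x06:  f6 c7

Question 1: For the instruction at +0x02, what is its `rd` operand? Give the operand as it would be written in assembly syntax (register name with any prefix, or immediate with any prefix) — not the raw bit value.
u

@+02  little-endian(9c 33) = 0x339c
  opcode bits[15:10]=0xc: shl/RR
  rd: (w>>6)&0xf=0xe → u
  rs: (w>>2)&0xf=0x7 → m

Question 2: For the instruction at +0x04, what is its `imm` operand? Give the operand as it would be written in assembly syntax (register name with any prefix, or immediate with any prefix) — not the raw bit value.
#18

[04] 92 1f → 0x1f92
  opcode bits[15:10]=0x7: ldi/RI
  [9:6] rd=14 = u
  [5:0] imm=18 = #18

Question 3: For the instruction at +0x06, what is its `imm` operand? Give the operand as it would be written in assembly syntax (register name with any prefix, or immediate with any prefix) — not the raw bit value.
+0x06: f6 c7 ⇒ word 0xc7f6 (little)
  top 6b → 0x31 → cpi [RI]
  rd: (w>>6)&0xf=0xf → v
  imm: (w>>0)&0x3f=0x36 → #54

#54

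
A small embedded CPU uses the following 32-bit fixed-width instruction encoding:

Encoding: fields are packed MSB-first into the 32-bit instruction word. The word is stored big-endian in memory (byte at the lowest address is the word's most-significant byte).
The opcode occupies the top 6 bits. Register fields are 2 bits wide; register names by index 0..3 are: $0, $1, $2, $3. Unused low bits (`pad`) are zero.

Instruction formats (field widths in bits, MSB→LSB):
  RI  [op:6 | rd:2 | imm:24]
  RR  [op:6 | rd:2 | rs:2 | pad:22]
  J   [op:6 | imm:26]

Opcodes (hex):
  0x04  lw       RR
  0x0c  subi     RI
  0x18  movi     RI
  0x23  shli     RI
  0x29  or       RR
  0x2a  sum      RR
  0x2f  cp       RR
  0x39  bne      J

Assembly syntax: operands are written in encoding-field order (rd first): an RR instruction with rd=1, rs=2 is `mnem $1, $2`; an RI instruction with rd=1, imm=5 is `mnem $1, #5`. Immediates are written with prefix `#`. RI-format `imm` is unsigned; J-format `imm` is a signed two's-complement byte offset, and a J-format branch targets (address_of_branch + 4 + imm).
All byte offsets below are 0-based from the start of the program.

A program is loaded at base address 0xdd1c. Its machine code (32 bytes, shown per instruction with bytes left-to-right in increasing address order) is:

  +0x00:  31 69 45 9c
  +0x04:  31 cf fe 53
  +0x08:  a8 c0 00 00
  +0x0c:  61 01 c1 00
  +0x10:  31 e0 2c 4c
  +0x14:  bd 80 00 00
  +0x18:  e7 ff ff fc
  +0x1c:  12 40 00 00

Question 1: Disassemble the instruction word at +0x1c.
[1c] 12 40 00 00 → 0x12400000
  op=0x12400000>>26=0x4 ⇒ lw (RR)
  [25:24] rd=2 = $2
  [23:22] rs=1 = $1

lw $2, $1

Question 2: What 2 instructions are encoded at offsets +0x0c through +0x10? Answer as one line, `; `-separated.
movi $1, #114944; subi $1, #14691404

[0c] 61 01 c1 00 → 0x6101c100
  top 6b → 0x18 → movi [RI]
  [25:24] rd=1 = $1
  [23:0] imm=114944 = #114944
[10] 31 e0 2c 4c → 0x31e02c4c
  top 6b → 0xc → subi [RI]
  [25:24] rd=1 = $1
  [23:0] imm=14691404 = #14691404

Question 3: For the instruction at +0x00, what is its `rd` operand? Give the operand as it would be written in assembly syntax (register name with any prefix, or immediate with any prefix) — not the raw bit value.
$1

[00] 31 69 45 9c → 0x3169459c
  opcode bits[31:26]=0xc: subi/RI
  rd@[25:24]=0x1 ⇒ $1
  imm@[23:0]=0x69459c ⇒ #6899100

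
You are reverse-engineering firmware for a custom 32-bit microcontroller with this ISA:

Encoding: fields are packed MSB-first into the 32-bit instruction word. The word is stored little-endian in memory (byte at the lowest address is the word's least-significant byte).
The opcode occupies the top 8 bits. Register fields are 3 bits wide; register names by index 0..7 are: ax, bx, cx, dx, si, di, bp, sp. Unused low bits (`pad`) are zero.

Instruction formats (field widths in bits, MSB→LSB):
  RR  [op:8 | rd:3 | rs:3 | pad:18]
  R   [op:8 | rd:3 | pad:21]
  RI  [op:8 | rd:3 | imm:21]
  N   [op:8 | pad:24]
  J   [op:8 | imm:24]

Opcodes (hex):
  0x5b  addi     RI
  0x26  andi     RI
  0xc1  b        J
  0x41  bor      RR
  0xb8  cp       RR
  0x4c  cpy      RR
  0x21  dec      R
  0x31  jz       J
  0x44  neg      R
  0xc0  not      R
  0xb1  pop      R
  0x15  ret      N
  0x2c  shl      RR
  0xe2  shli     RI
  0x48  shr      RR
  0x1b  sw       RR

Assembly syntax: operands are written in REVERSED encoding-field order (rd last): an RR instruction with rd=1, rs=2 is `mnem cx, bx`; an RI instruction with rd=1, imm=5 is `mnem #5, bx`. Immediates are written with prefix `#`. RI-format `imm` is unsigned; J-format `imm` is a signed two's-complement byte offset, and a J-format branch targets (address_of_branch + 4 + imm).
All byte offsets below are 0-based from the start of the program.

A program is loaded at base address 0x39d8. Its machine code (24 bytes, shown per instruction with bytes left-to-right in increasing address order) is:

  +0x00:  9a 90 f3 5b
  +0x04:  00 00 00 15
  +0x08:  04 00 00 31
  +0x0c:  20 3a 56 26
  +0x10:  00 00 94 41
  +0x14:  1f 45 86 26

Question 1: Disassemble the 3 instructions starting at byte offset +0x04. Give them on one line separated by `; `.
ret; jz #4; andi #1456672, cx

[04] 00 00 00 15 → 0x15000000
  top 8b → 0x15 → ret [N]
[08] 04 00 00 31 → 0x31000004
  top 8b → 0x31 → jz [J]
  [23:0] imm=4 = #4
[0c] 20 3a 56 26 → 0x26563a20
  top 8b → 0x26 → andi [RI]
  [23:21] rd=2 = cx
  [20:0] imm=1456672 = #1456672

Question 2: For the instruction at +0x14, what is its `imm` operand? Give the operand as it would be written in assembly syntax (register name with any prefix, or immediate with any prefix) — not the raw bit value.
off 0x14: read 1f 45 86 26 as little → 0x2686451f
  top 8b → 0x26 → andi [RI]
  [23:21] rd=4 = si
  [20:0] imm=410911 = #410911

#410911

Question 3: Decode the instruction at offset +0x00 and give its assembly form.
addi #1282202, sp

@+00  little-endian(9a 90 f3 5b) = 0x5bf3909a
  top 8b → 0x5b → addi [RI]
  rd: (w>>21)&0x7=0x7 → sp
  imm: (w>>0)&0x1fffff=0x13909a → #1282202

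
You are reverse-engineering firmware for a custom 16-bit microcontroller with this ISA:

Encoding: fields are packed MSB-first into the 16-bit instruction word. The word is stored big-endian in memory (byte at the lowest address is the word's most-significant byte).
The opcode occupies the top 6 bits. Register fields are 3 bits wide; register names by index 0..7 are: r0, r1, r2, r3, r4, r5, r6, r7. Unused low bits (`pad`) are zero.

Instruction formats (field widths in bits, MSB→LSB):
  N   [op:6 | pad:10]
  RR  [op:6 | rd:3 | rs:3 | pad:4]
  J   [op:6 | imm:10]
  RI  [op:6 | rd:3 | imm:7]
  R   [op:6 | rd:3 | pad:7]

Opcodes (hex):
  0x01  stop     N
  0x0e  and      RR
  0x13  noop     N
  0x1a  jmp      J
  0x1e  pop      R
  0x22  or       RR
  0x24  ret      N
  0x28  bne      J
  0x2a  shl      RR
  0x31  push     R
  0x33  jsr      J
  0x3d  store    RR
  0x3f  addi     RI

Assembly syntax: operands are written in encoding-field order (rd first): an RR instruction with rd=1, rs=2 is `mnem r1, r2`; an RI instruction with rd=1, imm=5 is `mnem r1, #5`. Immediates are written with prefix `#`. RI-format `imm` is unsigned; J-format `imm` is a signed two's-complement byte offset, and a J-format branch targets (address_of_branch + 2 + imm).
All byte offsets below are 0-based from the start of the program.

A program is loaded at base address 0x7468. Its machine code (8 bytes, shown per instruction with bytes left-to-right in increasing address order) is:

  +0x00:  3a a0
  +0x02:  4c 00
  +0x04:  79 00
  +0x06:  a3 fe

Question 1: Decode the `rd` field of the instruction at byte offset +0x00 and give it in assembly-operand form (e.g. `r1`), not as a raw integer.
r5

+0x00: 3a a0 ⇒ word 0x3aa0 (big)
  opcode bits[15:10]=0xe: and/RR
  rd@[9:7]=0x5 ⇒ r5
  rs@[6:4]=0x2 ⇒ r2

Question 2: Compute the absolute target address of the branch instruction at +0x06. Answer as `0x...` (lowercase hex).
@+06  big-endian(a3 fe) = 0xa3fe
  top 6b → 0x28 → bne [J]
  imm@[9:0]=0x3fe (s10→-2) ⇒ #-2
  target = base 0x7468 + off 0x06 + 2 + imm -2 = 0x746e

0x746e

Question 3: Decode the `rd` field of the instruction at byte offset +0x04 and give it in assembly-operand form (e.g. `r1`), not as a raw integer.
off 0x04: read 79 00 as big → 0x7900
  top 6b → 0x1e → pop [R]
  rd@[9:7]=0x2 ⇒ r2

r2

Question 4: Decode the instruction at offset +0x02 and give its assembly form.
[02] 4c 00 → 0x4c00
  opcode bits[15:10]=0x13: noop/N

noop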